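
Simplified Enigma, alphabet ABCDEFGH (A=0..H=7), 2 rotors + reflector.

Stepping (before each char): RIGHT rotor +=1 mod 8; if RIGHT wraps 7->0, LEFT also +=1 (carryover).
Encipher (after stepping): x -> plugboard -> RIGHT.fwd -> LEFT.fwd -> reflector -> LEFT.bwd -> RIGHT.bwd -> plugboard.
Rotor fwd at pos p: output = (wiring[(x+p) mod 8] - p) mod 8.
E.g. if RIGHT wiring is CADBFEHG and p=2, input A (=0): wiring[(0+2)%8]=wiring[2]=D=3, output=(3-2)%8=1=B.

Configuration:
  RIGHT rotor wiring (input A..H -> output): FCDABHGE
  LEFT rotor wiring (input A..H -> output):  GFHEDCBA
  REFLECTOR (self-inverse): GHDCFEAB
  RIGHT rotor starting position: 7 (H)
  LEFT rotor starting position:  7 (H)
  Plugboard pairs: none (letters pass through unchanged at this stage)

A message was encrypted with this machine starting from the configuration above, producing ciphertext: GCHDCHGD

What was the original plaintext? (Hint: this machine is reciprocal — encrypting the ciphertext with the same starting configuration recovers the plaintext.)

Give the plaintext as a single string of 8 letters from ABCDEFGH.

Answer: BDCEFEHA

Derivation:
Char 1 ('G'): step: R->0, L->0 (L advanced); G->plug->G->R->G->L->B->refl->H->L'->C->R'->B->plug->B
Char 2 ('C'): step: R->1, L=0; C->plug->C->R->H->L->A->refl->G->L'->A->R'->D->plug->D
Char 3 ('H'): step: R->2, L=0; H->plug->H->R->A->L->G->refl->A->L'->H->R'->C->plug->C
Char 4 ('D'): step: R->3, L=0; D->plug->D->R->D->L->E->refl->F->L'->B->R'->E->plug->E
Char 5 ('C'): step: R->4, L=0; C->plug->C->R->C->L->H->refl->B->L'->G->R'->F->plug->F
Char 6 ('H'): step: R->5, L=0; H->plug->H->R->E->L->D->refl->C->L'->F->R'->E->plug->E
Char 7 ('G'): step: R->6, L=0; G->plug->G->R->D->L->E->refl->F->L'->B->R'->H->plug->H
Char 8 ('D'): step: R->7, L=0; D->plug->D->R->E->L->D->refl->C->L'->F->R'->A->plug->A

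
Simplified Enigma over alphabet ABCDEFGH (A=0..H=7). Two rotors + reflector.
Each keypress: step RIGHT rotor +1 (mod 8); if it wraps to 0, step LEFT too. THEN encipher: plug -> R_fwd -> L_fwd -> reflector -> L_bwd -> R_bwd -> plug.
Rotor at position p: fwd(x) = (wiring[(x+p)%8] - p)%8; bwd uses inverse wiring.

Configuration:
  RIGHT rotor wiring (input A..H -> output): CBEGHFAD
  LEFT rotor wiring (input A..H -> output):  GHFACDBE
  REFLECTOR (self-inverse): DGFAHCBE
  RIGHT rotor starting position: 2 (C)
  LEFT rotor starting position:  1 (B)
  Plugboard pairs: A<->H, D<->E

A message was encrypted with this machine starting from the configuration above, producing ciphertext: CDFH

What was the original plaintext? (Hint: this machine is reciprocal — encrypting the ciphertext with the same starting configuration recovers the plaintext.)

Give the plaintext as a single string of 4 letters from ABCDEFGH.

Answer: AFDG

Derivation:
Char 1 ('C'): step: R->3, L=1; C->plug->C->R->C->L->H->refl->E->L'->B->R'->H->plug->A
Char 2 ('D'): step: R->4, L=1; D->plug->E->R->G->L->D->refl->A->L'->F->R'->F->plug->F
Char 3 ('F'): step: R->5, L=1; F->plug->F->R->H->L->F->refl->C->L'->E->R'->E->plug->D
Char 4 ('H'): step: R->6, L=1; H->plug->A->R->C->L->H->refl->E->L'->B->R'->G->plug->G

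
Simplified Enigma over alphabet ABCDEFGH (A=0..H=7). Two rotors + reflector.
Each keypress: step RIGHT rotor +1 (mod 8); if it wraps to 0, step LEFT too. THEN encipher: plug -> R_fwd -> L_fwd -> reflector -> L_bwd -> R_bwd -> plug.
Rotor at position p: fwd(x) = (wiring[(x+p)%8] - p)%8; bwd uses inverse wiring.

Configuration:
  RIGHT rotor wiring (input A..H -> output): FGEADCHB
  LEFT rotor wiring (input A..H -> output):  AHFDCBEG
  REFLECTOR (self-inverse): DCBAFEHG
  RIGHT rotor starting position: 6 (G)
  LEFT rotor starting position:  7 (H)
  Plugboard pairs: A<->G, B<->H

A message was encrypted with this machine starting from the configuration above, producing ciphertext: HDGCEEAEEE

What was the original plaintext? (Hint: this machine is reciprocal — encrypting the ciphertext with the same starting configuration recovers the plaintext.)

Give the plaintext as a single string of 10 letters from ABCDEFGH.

Char 1 ('H'): step: R->7, L=7; H->plug->B->R->G->L->C->refl->B->L'->B->R'->E->plug->E
Char 2 ('D'): step: R->0, L->0 (L advanced); D->plug->D->R->A->L->A->refl->D->L'->D->R'->E->plug->E
Char 3 ('G'): step: R->1, L=0; G->plug->A->R->F->L->B->refl->C->L'->E->R'->H->plug->B
Char 4 ('C'): step: R->2, L=0; C->plug->C->R->B->L->H->refl->G->L'->H->R'->F->plug->F
Char 5 ('E'): step: R->3, L=0; E->plug->E->R->G->L->E->refl->F->L'->C->R'->F->plug->F
Char 6 ('E'): step: R->4, L=0; E->plug->E->R->B->L->H->refl->G->L'->H->R'->A->plug->G
Char 7 ('A'): step: R->5, L=0; A->plug->G->R->D->L->D->refl->A->L'->A->R'->D->plug->D
Char 8 ('E'): step: R->6, L=0; E->plug->E->R->G->L->E->refl->F->L'->C->R'->F->plug->F
Char 9 ('E'): step: R->7, L=0; E->plug->E->R->B->L->H->refl->G->L'->H->R'->C->plug->C
Char 10 ('E'): step: R->0, L->1 (L advanced); E->plug->E->R->D->L->B->refl->C->L'->C->R'->F->plug->F

Answer: EEBFFGDFCF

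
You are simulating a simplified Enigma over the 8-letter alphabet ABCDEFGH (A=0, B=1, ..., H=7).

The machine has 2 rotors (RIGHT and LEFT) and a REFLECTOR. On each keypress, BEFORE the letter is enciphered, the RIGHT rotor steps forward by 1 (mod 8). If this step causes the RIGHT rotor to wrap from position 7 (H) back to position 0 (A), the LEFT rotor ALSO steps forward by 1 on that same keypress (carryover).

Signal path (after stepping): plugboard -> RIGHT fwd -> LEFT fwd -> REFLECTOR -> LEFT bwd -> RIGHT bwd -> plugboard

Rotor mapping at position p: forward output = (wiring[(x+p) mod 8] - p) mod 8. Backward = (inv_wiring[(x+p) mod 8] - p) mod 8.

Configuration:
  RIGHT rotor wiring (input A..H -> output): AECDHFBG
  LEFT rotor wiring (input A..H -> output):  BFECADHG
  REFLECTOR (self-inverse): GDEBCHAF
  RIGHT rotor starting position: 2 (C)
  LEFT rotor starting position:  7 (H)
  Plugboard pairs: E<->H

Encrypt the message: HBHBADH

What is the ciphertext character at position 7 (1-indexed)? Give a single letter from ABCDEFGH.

Char 1 ('H'): step: R->3, L=7; H->plug->E->R->D->L->F->refl->H->L'->A->R'->A->plug->A
Char 2 ('B'): step: R->4, L=7; B->plug->B->R->B->L->C->refl->E->L'->G->R'->G->plug->G
Char 3 ('H'): step: R->5, L=7; H->plug->E->R->H->L->A->refl->G->L'->C->R'->H->plug->E
Char 4 ('B'): step: R->6, L=7; B->plug->B->R->A->L->H->refl->F->L'->D->R'->A->plug->A
Char 5 ('A'): step: R->7, L=7; A->plug->A->R->H->L->A->refl->G->L'->C->R'->H->plug->E
Char 6 ('D'): step: R->0, L->0 (L advanced); D->plug->D->R->D->L->C->refl->E->L'->C->R'->C->plug->C
Char 7 ('H'): step: R->1, L=0; H->plug->E->R->E->L->A->refl->G->L'->H->R'->H->plug->E

E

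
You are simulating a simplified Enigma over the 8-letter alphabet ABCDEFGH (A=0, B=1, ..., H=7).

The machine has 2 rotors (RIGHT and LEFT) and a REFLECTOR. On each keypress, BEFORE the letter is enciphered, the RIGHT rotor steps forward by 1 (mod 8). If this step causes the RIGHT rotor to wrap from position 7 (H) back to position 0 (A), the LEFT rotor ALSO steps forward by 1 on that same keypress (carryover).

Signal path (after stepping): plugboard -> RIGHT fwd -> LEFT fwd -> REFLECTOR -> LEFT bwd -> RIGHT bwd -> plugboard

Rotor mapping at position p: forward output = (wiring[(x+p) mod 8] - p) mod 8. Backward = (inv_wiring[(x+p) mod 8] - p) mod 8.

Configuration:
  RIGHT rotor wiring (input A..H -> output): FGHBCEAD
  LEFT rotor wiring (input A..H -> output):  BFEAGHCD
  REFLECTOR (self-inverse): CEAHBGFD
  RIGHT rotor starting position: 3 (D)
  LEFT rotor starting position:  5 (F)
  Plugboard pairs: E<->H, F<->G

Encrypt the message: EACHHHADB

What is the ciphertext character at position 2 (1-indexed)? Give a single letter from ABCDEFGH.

Char 1 ('E'): step: R->4, L=5; E->plug->H->R->F->L->H->refl->D->L'->G->R'->A->plug->A
Char 2 ('A'): step: R->5, L=5; A->plug->A->R->H->L->B->refl->E->L'->D->R'->B->plug->B

B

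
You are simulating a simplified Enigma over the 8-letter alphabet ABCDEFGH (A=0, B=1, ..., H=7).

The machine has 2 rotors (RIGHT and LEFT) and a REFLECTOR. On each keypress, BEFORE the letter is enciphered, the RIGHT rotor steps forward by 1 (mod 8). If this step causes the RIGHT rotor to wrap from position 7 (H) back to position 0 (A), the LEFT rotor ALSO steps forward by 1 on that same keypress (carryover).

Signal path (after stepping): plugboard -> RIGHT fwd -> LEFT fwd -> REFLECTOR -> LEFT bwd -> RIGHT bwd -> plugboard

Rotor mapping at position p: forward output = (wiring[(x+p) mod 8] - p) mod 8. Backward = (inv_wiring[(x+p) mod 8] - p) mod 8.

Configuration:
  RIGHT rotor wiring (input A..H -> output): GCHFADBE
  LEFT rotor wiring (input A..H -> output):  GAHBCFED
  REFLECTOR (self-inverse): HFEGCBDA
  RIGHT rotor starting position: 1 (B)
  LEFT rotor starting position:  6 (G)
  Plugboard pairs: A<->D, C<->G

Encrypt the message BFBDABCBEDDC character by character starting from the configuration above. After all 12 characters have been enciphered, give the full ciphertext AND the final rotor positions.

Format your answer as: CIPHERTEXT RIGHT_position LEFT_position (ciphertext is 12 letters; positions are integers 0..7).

Answer: GAEHEHFHFCAB 5 7

Derivation:
Char 1 ('B'): step: R->2, L=6; B->plug->B->R->D->L->C->refl->E->L'->G->R'->C->plug->G
Char 2 ('F'): step: R->3, L=6; F->plug->F->R->D->L->C->refl->E->L'->G->R'->D->plug->A
Char 3 ('B'): step: R->4, L=6; B->plug->B->R->H->L->H->refl->A->L'->C->R'->E->plug->E
Char 4 ('D'): step: R->5, L=6; D->plug->A->R->G->L->E->refl->C->L'->D->R'->H->plug->H
Char 5 ('A'): step: R->6, L=6; A->plug->D->R->E->L->B->refl->F->L'->B->R'->E->plug->E
Char 6 ('B'): step: R->7, L=6; B->plug->B->R->H->L->H->refl->A->L'->C->R'->H->plug->H
Char 7 ('C'): step: R->0, L->7 (L advanced); C->plug->G->R->B->L->H->refl->A->L'->D->R'->F->plug->F
Char 8 ('B'): step: R->1, L=7; B->plug->B->R->G->L->G->refl->D->L'->F->R'->H->plug->H
Char 9 ('E'): step: R->2, L=7; E->plug->E->R->H->L->F->refl->B->L'->C->R'->F->plug->F
Char 10 ('D'): step: R->3, L=7; D->plug->A->R->C->L->B->refl->F->L'->H->R'->G->plug->C
Char 11 ('D'): step: R->4, L=7; D->plug->A->R->E->L->C->refl->E->L'->A->R'->D->plug->A
Char 12 ('C'): step: R->5, L=7; C->plug->G->R->A->L->E->refl->C->L'->E->R'->B->plug->B
Final: ciphertext=GAEHEHFHFCAB, RIGHT=5, LEFT=7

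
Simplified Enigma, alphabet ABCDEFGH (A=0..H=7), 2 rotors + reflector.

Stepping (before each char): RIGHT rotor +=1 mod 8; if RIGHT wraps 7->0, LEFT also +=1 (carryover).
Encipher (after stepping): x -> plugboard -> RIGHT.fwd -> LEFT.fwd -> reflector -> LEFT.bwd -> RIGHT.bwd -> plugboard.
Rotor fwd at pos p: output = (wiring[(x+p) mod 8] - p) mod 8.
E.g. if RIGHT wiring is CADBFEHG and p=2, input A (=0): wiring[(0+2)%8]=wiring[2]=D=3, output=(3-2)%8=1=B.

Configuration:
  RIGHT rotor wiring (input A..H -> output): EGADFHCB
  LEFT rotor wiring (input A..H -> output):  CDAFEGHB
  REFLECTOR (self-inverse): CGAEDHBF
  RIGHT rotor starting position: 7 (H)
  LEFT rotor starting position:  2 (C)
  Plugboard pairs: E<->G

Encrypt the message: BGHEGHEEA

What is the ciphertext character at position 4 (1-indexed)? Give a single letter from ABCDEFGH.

Char 1 ('B'): step: R->0, L->3 (L advanced); B->plug->B->R->G->L->A->refl->C->L'->A->R'->C->plug->C
Char 2 ('G'): step: R->1, L=3; G->plug->E->R->G->L->A->refl->C->L'->A->R'->G->plug->E
Char 3 ('H'): step: R->2, L=3; H->plug->H->R->E->L->G->refl->B->L'->B->R'->B->plug->B
Char 4 ('E'): step: R->3, L=3; E->plug->G->R->D->L->E->refl->D->L'->C->R'->B->plug->B

B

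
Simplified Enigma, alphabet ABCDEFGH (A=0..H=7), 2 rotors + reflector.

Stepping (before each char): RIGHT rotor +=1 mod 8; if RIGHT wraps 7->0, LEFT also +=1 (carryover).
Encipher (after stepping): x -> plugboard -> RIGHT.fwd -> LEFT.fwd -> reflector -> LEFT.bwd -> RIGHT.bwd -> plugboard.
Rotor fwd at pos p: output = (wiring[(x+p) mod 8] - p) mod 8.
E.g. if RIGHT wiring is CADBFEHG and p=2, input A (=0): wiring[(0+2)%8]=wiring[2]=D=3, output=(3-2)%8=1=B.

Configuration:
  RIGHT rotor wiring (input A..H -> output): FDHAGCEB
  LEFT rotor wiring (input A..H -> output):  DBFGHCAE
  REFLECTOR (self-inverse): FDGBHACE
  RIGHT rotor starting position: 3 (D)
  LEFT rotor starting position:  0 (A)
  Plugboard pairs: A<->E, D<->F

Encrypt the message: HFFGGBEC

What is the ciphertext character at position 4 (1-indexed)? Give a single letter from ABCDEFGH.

Char 1 ('H'): step: R->4, L=0; H->plug->H->R->E->L->H->refl->E->L'->H->R'->F->plug->D
Char 2 ('F'): step: R->5, L=0; F->plug->D->R->A->L->D->refl->B->L'->B->R'->H->plug->H
Char 3 ('F'): step: R->6, L=0; F->plug->D->R->F->L->C->refl->G->L'->D->R'->B->plug->B
Char 4 ('G'): step: R->7, L=0; G->plug->G->R->D->L->G->refl->C->L'->F->R'->H->plug->H

H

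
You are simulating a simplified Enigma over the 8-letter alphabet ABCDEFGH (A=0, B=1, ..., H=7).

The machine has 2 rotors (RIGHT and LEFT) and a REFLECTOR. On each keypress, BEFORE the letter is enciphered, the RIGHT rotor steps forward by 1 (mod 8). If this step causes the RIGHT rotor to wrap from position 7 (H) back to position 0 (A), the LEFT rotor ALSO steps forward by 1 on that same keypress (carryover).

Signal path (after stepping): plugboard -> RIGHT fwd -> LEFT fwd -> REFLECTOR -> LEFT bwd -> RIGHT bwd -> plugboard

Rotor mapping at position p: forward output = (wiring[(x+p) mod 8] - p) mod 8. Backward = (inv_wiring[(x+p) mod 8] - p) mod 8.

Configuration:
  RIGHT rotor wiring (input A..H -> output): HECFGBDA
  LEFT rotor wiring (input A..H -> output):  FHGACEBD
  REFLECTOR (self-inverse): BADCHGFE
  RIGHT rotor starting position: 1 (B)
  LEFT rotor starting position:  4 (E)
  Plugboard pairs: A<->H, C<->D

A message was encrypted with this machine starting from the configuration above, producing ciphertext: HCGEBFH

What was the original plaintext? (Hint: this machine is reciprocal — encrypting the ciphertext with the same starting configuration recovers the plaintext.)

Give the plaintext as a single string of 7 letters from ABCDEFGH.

Char 1 ('H'): step: R->2, L=4; H->plug->A->R->A->L->G->refl->F->L'->C->R'->H->plug->A
Char 2 ('C'): step: R->3, L=4; C->plug->D->R->A->L->G->refl->F->L'->C->R'->A->plug->H
Char 3 ('G'): step: R->4, L=4; G->plug->G->R->G->L->C->refl->D->L'->F->R'->B->plug->B
Char 4 ('E'): step: R->5, L=4; E->plug->E->R->H->L->E->refl->H->L'->D->R'->C->plug->D
Char 5 ('B'): step: R->6, L=4; B->plug->B->R->C->L->F->refl->G->L'->A->R'->G->plug->G
Char 6 ('F'): step: R->7, L=4; F->plug->F->R->H->L->E->refl->H->L'->D->R'->D->plug->C
Char 7 ('H'): step: R->0, L->5 (L advanced); H->plug->A->R->H->L->F->refl->G->L'->C->R'->C->plug->D

Answer: AHBDGCD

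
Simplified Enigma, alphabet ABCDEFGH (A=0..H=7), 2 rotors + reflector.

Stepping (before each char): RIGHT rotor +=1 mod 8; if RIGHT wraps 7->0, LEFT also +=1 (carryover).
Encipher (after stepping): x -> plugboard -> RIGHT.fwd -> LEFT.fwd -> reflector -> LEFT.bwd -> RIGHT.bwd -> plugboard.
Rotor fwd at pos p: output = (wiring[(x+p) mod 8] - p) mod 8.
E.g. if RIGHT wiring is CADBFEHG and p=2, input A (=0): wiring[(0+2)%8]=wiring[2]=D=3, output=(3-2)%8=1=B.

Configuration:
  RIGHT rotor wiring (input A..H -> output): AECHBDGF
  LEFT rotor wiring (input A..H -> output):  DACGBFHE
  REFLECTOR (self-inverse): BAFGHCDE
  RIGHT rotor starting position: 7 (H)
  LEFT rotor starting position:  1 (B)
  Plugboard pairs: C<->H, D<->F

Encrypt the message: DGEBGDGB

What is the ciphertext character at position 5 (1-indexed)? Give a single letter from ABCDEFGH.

Char 1 ('D'): step: R->0, L->2 (L advanced); D->plug->F->R->D->L->D->refl->G->L'->H->R'->D->plug->F
Char 2 ('G'): step: R->1, L=2; G->plug->G->R->E->L->F->refl->C->L'->F->R'->F->plug->D
Char 3 ('E'): step: R->2, L=2; E->plug->E->R->E->L->F->refl->C->L'->F->R'->B->plug->B
Char 4 ('B'): step: R->3, L=2; B->plug->B->R->G->L->B->refl->A->L'->A->R'->C->plug->H
Char 5 ('G'): step: R->4, L=2; G->plug->G->R->G->L->B->refl->A->L'->A->R'->F->plug->D

D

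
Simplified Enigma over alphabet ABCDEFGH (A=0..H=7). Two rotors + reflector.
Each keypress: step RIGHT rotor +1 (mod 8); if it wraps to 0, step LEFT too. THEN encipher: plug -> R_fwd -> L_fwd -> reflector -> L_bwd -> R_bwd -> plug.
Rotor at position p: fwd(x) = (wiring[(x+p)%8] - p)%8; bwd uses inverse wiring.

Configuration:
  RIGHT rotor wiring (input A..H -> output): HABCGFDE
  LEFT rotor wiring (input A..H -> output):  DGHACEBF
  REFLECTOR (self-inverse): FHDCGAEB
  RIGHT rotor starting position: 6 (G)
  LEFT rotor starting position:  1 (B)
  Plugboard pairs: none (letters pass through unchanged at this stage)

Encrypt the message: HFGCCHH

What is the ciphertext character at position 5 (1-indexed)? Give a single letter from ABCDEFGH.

Char 1 ('H'): step: R->7, L=1; H->plug->H->R->E->L->D->refl->C->L'->H->R'->F->plug->F
Char 2 ('F'): step: R->0, L->2 (L advanced); F->plug->F->R->F->L->D->refl->C->L'->D->R'->G->plug->G
Char 3 ('G'): step: R->1, L=2; G->plug->G->R->D->L->C->refl->D->L'->F->R'->D->plug->D
Char 4 ('C'): step: R->2, L=2; C->plug->C->R->E->L->H->refl->B->L'->G->R'->H->plug->H
Char 5 ('C'): step: R->3, L=2; C->plug->C->R->C->L->A->refl->F->L'->A->R'->D->plug->D

D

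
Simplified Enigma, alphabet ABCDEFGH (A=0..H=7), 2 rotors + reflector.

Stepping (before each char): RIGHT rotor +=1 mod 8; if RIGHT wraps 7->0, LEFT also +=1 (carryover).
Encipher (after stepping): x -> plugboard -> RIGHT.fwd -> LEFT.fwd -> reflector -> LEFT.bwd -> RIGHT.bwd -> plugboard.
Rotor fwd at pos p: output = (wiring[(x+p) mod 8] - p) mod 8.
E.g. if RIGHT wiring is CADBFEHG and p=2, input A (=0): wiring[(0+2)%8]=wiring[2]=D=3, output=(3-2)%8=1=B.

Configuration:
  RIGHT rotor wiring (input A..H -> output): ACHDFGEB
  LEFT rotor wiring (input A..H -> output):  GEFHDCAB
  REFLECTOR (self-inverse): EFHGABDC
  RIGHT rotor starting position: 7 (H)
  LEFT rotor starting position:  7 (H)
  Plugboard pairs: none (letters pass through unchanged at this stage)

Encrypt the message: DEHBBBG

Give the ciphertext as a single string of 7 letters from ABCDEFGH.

Char 1 ('D'): step: R->0, L->0 (L advanced); D->plug->D->R->D->L->H->refl->C->L'->F->R'->E->plug->E
Char 2 ('E'): step: R->1, L=0; E->plug->E->R->F->L->C->refl->H->L'->D->R'->F->plug->F
Char 3 ('H'): step: R->2, L=0; H->plug->H->R->A->L->G->refl->D->L'->E->R'->D->plug->D
Char 4 ('B'): step: R->3, L=0; B->plug->B->R->C->L->F->refl->B->L'->H->R'->G->plug->G
Char 5 ('B'): step: R->4, L=0; B->plug->B->R->C->L->F->refl->B->L'->H->R'->H->plug->H
Char 6 ('B'): step: R->5, L=0; B->plug->B->R->H->L->B->refl->F->L'->C->R'->F->plug->F
Char 7 ('G'): step: R->6, L=0; G->plug->G->R->H->L->B->refl->F->L'->C->R'->C->plug->C

Answer: EFDGHFC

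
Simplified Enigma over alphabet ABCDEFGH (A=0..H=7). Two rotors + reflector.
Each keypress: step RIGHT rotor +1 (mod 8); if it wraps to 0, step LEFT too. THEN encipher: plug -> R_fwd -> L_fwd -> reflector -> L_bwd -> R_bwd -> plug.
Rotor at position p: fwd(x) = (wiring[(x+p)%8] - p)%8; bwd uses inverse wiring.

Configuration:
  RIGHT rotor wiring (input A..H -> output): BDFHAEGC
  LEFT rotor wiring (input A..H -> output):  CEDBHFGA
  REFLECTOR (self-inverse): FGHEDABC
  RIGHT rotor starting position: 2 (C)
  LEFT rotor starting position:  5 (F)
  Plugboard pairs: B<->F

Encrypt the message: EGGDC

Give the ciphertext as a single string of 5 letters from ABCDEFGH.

Answer: AEEBH

Derivation:
Char 1 ('E'): step: R->3, L=5; E->plug->E->R->H->L->C->refl->H->L'->E->R'->A->plug->A
Char 2 ('G'): step: R->4, L=5; G->plug->G->R->B->L->B->refl->G->L'->F->R'->E->plug->E
Char 3 ('G'): step: R->5, L=5; G->plug->G->R->C->L->D->refl->E->L'->G->R'->E->plug->E
Char 4 ('D'): step: R->6, L=5; D->plug->D->R->F->L->G->refl->B->L'->B->R'->F->plug->B
Char 5 ('C'): step: R->7, L=5; C->plug->C->R->E->L->H->refl->C->L'->H->R'->H->plug->H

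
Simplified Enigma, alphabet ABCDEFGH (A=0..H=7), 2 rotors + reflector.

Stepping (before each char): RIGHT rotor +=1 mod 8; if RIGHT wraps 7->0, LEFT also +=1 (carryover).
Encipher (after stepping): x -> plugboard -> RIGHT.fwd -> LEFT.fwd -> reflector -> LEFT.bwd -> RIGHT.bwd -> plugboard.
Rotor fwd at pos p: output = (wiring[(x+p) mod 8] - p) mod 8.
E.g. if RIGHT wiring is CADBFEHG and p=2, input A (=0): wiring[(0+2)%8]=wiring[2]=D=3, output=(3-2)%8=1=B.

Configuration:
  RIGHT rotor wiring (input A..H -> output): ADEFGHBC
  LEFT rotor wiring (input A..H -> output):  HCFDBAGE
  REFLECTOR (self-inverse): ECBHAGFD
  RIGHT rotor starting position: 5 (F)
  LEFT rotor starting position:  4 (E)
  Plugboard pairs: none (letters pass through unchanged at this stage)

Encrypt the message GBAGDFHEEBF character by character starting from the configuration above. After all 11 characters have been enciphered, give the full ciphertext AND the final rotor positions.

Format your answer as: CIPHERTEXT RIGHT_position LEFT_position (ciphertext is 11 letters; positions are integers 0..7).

Answer: DAHBEEBBBAH 0 6

Derivation:
Char 1 ('G'): step: R->6, L=4; G->plug->G->R->A->L->F->refl->G->L'->F->R'->D->plug->D
Char 2 ('B'): step: R->7, L=4; B->plug->B->R->B->L->E->refl->A->L'->D->R'->A->plug->A
Char 3 ('A'): step: R->0, L->5 (L advanced); A->plug->A->R->A->L->D->refl->H->L'->C->R'->H->plug->H
Char 4 ('G'): step: R->1, L=5; G->plug->G->R->B->L->B->refl->C->L'->D->R'->B->plug->B
Char 5 ('D'): step: R->2, L=5; D->plug->D->R->F->L->A->refl->E->L'->H->R'->E->plug->E
Char 6 ('F'): step: R->3, L=5; F->plug->F->R->F->L->A->refl->E->L'->H->R'->E->plug->E
Char 7 ('H'): step: R->4, L=5; H->plug->H->R->B->L->B->refl->C->L'->D->R'->B->plug->B
Char 8 ('E'): step: R->5, L=5; E->plug->E->R->G->L->G->refl->F->L'->E->R'->B->plug->B
Char 9 ('E'): step: R->6, L=5; E->plug->E->R->G->L->G->refl->F->L'->E->R'->B->plug->B
Char 10 ('B'): step: R->7, L=5; B->plug->B->R->B->L->B->refl->C->L'->D->R'->A->plug->A
Char 11 ('F'): step: R->0, L->6 (L advanced); F->plug->F->R->H->L->C->refl->B->L'->C->R'->H->plug->H
Final: ciphertext=DAHBEEBBBAH, RIGHT=0, LEFT=6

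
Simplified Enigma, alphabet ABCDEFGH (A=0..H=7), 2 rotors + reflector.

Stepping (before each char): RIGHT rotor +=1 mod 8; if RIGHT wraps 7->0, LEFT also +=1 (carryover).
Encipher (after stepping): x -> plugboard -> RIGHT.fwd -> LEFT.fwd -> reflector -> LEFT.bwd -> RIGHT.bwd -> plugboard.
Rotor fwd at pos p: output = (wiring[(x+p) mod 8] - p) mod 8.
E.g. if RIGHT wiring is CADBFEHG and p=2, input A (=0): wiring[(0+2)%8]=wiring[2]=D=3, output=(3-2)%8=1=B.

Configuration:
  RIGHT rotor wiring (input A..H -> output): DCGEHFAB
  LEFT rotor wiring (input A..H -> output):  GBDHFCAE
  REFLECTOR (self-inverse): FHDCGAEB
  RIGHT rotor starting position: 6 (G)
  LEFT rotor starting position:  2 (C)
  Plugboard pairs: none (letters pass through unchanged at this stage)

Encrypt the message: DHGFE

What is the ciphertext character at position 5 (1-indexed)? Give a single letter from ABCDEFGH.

Char 1 ('D'): step: R->7, L=2; D->plug->D->R->H->L->H->refl->B->L'->A->R'->F->plug->F
Char 2 ('H'): step: R->0, L->3 (L advanced); H->plug->H->R->B->L->C->refl->D->L'->F->R'->F->plug->F
Char 3 ('G'): step: R->1, L=3; G->plug->G->R->A->L->E->refl->G->L'->G->R'->D->plug->D
Char 4 ('F'): step: R->2, L=3; F->plug->F->R->H->L->A->refl->F->L'->D->R'->D->plug->D
Char 5 ('E'): step: R->3, L=3; E->plug->E->R->G->L->G->refl->E->L'->A->R'->F->plug->F

F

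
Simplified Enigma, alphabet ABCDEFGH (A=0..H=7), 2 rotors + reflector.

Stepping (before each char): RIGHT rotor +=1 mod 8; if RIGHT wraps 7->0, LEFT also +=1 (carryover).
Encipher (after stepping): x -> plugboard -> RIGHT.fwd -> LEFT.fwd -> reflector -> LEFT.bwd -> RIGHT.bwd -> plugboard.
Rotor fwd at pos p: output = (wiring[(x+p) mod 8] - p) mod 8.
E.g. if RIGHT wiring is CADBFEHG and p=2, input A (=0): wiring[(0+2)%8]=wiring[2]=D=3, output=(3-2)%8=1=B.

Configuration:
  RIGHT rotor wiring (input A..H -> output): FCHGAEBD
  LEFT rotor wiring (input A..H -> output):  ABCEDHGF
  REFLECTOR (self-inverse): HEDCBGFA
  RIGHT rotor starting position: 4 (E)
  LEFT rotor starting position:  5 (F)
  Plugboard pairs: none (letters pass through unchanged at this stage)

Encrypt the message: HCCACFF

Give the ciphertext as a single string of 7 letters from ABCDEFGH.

Answer: DBDDBHA

Derivation:
Char 1 ('H'): step: R->5, L=5; H->plug->H->R->D->L->D->refl->C->L'->A->R'->D->plug->D
Char 2 ('C'): step: R->6, L=5; C->plug->C->R->H->L->G->refl->F->L'->F->R'->B->plug->B
Char 3 ('C'): step: R->7, L=5; C->plug->C->R->D->L->D->refl->C->L'->A->R'->D->plug->D
Char 4 ('A'): step: R->0, L->6 (L advanced); A->plug->A->R->F->L->G->refl->F->L'->G->R'->D->plug->D
Char 5 ('C'): step: R->1, L=6; C->plug->C->R->F->L->G->refl->F->L'->G->R'->B->plug->B
Char 6 ('F'): step: R->2, L=6; F->plug->F->R->B->L->H->refl->A->L'->A->R'->H->plug->H
Char 7 ('F'): step: R->3, L=6; F->plug->F->R->C->L->C->refl->D->L'->D->R'->A->plug->A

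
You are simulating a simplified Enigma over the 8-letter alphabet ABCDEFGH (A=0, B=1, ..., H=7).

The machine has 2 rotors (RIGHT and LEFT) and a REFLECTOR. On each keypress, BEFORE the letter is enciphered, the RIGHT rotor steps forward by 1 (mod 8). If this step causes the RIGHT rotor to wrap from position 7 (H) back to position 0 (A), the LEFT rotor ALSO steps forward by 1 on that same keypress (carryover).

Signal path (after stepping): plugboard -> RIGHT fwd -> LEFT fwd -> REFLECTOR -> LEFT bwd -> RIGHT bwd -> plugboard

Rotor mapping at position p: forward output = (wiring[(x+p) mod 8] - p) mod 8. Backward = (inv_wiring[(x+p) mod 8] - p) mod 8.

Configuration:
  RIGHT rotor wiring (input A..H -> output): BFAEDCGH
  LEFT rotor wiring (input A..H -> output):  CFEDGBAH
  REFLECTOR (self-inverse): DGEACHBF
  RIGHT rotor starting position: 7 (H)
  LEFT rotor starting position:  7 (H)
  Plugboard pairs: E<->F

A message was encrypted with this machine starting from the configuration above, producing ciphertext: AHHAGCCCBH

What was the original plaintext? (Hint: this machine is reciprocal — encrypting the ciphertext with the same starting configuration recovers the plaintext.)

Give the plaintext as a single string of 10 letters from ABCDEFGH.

Char 1 ('A'): step: R->0, L->0 (L advanced); A->plug->A->R->B->L->F->refl->H->L'->H->R'->H->plug->H
Char 2 ('H'): step: R->1, L=0; H->plug->H->R->A->L->C->refl->E->L'->C->R'->D->plug->D
Char 3 ('H'): step: R->2, L=0; H->plug->H->R->D->L->D->refl->A->L'->G->R'->A->plug->A
Char 4 ('A'): step: R->3, L=0; A->plug->A->R->B->L->F->refl->H->L'->H->R'->C->plug->C
Char 5 ('G'): step: R->4, L=0; G->plug->G->R->E->L->G->refl->B->L'->F->R'->E->plug->F
Char 6 ('C'): step: R->5, L=0; C->plug->C->R->C->L->E->refl->C->L'->A->R'->E->plug->F
Char 7 ('C'): step: R->6, L=0; C->plug->C->R->D->L->D->refl->A->L'->G->R'->F->plug->E
Char 8 ('C'): step: R->7, L=0; C->plug->C->R->G->L->A->refl->D->L'->D->R'->G->plug->G
Char 9 ('B'): step: R->0, L->1 (L advanced); B->plug->B->R->F->L->H->refl->F->L'->D->R'->E->plug->F
Char 10 ('H'): step: R->1, L=1; H->plug->H->R->A->L->E->refl->C->L'->C->R'->D->plug->D

Answer: HDACFFEGFD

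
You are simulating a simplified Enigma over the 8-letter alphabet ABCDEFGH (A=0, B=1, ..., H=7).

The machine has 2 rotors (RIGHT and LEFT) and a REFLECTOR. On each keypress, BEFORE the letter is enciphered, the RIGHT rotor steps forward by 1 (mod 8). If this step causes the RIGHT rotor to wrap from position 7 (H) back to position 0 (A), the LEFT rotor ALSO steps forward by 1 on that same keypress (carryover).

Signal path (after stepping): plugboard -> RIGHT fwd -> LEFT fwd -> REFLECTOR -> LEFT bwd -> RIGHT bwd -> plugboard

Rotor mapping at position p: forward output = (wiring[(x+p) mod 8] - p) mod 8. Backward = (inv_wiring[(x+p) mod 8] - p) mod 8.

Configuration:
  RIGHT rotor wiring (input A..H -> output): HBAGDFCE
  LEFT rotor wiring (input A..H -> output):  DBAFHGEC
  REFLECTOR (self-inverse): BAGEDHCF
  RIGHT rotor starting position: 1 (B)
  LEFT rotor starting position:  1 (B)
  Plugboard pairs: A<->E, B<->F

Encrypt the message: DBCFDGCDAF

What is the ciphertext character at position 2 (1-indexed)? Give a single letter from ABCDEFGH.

Char 1 ('D'): step: R->2, L=1; D->plug->D->R->D->L->G->refl->C->L'->H->R'->H->plug->H
Char 2 ('B'): step: R->3, L=1; B->plug->F->R->E->L->F->refl->H->L'->B->R'->E->plug->A

A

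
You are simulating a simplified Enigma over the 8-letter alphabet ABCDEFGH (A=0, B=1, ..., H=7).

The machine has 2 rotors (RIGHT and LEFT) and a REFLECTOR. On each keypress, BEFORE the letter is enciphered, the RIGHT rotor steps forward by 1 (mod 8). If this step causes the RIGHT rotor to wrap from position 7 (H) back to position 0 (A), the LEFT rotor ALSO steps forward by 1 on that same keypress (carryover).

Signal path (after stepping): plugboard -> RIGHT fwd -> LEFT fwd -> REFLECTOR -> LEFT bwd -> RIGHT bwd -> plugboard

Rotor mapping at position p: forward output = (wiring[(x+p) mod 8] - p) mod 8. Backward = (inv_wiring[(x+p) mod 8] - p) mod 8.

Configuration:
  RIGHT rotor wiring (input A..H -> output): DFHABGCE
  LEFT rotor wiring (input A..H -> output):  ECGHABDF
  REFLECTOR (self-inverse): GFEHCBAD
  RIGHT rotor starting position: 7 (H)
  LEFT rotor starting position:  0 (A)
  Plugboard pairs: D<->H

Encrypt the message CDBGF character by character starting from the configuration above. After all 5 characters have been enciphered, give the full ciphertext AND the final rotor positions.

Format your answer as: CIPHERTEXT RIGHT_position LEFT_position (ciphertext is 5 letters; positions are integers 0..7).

Char 1 ('C'): step: R->0, L->1 (L advanced); C->plug->C->R->H->L->D->refl->H->L'->D->R'->A->plug->A
Char 2 ('D'): step: R->1, L=1; D->plug->H->R->C->L->G->refl->A->L'->E->R'->A->plug->A
Char 3 ('B'): step: R->2, L=1; B->plug->B->R->G->L->E->refl->C->L'->F->R'->A->plug->A
Char 4 ('G'): step: R->3, L=1; G->plug->G->R->C->L->G->refl->A->L'->E->R'->H->plug->D
Char 5 ('F'): step: R->4, L=1; F->plug->F->R->B->L->F->refl->B->L'->A->R'->D->plug->H
Final: ciphertext=AAADH, RIGHT=4, LEFT=1

Answer: AAADH 4 1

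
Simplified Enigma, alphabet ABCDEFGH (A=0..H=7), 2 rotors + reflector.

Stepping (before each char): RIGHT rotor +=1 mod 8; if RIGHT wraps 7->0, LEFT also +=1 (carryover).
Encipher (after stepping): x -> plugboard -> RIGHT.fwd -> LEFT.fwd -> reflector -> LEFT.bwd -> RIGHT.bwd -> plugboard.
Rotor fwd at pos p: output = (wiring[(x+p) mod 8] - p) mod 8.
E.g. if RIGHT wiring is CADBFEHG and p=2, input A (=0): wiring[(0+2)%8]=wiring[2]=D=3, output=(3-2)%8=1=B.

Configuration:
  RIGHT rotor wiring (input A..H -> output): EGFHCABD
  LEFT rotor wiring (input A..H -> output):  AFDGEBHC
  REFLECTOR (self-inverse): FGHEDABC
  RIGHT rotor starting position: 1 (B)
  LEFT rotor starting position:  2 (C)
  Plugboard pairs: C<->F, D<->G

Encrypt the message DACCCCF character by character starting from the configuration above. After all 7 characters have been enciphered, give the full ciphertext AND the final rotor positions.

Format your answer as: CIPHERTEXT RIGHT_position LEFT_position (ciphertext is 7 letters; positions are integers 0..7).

Char 1 ('D'): step: R->2, L=2; D->plug->G->R->C->L->C->refl->H->L'->D->R'->A->plug->A
Char 2 ('A'): step: R->3, L=2; A->plug->A->R->E->L->F->refl->A->L'->F->R'->C->plug->F
Char 3 ('C'): step: R->4, L=2; C->plug->F->R->C->L->C->refl->H->L'->D->R'->H->plug->H
Char 4 ('C'): step: R->5, L=2; C->plug->F->R->A->L->B->refl->G->L'->G->R'->C->plug->F
Char 5 ('C'): step: R->6, L=2; C->plug->F->R->B->L->E->refl->D->L'->H->R'->E->plug->E
Char 6 ('C'): step: R->7, L=2; C->plug->F->R->D->L->H->refl->C->L'->C->R'->H->plug->H
Char 7 ('F'): step: R->0, L->3 (L advanced); F->plug->C->R->F->L->F->refl->A->L'->H->R'->D->plug->G
Final: ciphertext=AFHFEHG, RIGHT=0, LEFT=3

Answer: AFHFEHG 0 3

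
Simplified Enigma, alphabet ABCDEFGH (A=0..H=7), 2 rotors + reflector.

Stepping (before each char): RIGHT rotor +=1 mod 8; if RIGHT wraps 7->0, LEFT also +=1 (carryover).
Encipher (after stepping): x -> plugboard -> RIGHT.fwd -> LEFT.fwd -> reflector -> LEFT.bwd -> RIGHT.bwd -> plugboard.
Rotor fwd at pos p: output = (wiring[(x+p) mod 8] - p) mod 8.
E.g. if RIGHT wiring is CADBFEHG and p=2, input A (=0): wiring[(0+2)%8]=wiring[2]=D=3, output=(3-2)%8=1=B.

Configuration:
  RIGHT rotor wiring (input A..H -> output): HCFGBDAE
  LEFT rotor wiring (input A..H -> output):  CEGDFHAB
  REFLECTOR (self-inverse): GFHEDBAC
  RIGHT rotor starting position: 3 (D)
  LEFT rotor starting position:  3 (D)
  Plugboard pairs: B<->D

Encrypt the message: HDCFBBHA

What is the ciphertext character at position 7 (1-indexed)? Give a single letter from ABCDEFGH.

Char 1 ('H'): step: R->4, L=3; H->plug->H->R->C->L->E->refl->D->L'->H->R'->B->plug->D
Char 2 ('D'): step: R->5, L=3; D->plug->B->R->D->L->F->refl->B->L'->G->R'->A->plug->A
Char 3 ('C'): step: R->6, L=3; C->plug->C->R->B->L->C->refl->H->L'->F->R'->H->plug->H
Char 4 ('F'): step: R->7, L=3; F->plug->F->R->C->L->E->refl->D->L'->H->R'->E->plug->E
Char 5 ('B'): step: R->0, L->4 (L advanced); B->plug->D->R->G->L->C->refl->H->L'->H->R'->A->plug->A
Char 6 ('B'): step: R->1, L=4; B->plug->D->R->A->L->B->refl->F->L'->D->R'->G->plug->G
Char 7 ('H'): step: R->2, L=4; H->plug->H->R->A->L->B->refl->F->L'->D->R'->A->plug->A

A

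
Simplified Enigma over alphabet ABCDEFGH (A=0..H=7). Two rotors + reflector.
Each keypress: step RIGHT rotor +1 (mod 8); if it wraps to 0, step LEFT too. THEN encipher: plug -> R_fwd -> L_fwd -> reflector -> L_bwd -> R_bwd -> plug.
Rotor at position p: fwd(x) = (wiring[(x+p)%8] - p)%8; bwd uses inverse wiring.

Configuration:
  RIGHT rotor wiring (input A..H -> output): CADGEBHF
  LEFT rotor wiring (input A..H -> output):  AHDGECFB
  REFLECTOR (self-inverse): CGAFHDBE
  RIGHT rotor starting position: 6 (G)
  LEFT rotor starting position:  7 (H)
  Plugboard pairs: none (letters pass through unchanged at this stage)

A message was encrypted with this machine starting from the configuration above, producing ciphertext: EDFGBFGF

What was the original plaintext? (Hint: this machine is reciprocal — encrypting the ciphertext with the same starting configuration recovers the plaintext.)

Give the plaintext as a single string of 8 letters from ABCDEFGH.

Answer: CABEDDAE

Derivation:
Char 1 ('E'): step: R->7, L=7; E->plug->E->R->H->L->G->refl->B->L'->B->R'->C->plug->C
Char 2 ('D'): step: R->0, L->0 (L advanced); D->plug->D->R->G->L->F->refl->D->L'->C->R'->A->plug->A
Char 3 ('F'): step: R->1, L=0; F->plug->F->R->G->L->F->refl->D->L'->C->R'->B->plug->B
Char 4 ('G'): step: R->2, L=0; G->plug->G->R->A->L->A->refl->C->L'->F->R'->E->plug->E
Char 5 ('B'): step: R->3, L=0; B->plug->B->R->B->L->H->refl->E->L'->E->R'->D->plug->D
Char 6 ('F'): step: R->4, L=0; F->plug->F->R->E->L->E->refl->H->L'->B->R'->D->plug->D
Char 7 ('G'): step: R->5, L=0; G->plug->G->R->B->L->H->refl->E->L'->E->R'->A->plug->A
Char 8 ('F'): step: R->6, L=0; F->plug->F->R->A->L->A->refl->C->L'->F->R'->E->plug->E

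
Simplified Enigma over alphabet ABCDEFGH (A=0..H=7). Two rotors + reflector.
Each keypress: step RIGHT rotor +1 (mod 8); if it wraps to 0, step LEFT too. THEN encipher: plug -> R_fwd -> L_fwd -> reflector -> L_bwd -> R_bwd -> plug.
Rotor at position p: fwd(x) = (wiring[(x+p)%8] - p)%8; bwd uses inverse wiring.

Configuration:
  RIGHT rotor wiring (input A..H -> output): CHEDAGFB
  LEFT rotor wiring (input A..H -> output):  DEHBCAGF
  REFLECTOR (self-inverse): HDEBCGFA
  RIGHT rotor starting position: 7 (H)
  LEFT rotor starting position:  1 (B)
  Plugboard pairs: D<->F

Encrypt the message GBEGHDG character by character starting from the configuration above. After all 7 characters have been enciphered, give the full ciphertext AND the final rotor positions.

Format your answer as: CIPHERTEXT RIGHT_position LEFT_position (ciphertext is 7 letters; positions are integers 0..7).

Answer: DGGDACF 6 2

Derivation:
Char 1 ('G'): step: R->0, L->2 (L advanced); G->plug->G->R->F->L->D->refl->B->L'->G->R'->F->plug->D
Char 2 ('B'): step: R->1, L=2; B->plug->B->R->D->L->G->refl->F->L'->A->R'->G->plug->G
Char 3 ('E'): step: R->2, L=2; E->plug->E->R->D->L->G->refl->F->L'->A->R'->G->plug->G
Char 4 ('G'): step: R->3, L=2; G->plug->G->R->E->L->E->refl->C->L'->H->R'->F->plug->D
Char 5 ('H'): step: R->4, L=2; H->plug->H->R->H->L->C->refl->E->L'->E->R'->A->plug->A
Char 6 ('D'): step: R->5, L=2; D->plug->F->R->H->L->C->refl->E->L'->E->R'->C->plug->C
Char 7 ('G'): step: R->6, L=2; G->plug->G->R->C->L->A->refl->H->L'->B->R'->D->plug->F
Final: ciphertext=DGGDACF, RIGHT=6, LEFT=2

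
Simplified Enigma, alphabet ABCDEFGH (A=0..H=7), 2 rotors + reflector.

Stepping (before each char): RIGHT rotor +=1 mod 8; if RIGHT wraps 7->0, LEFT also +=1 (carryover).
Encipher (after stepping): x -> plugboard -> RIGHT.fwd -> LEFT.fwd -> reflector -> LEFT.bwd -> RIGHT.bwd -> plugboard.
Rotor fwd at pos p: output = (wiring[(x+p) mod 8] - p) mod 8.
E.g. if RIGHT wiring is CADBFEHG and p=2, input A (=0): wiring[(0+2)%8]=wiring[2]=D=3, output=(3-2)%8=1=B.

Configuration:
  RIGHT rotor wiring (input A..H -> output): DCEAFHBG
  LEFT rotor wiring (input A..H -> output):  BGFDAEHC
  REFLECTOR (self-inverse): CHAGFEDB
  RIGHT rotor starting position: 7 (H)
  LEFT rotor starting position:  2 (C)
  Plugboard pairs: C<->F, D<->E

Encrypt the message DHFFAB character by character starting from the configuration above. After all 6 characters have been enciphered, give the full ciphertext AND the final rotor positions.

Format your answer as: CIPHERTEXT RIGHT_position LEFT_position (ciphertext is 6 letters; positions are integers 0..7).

Answer: HEGBBA 5 3

Derivation:
Char 1 ('D'): step: R->0, L->3 (L advanced); D->plug->E->R->F->L->G->refl->D->L'->G->R'->H->plug->H
Char 2 ('H'): step: R->1, L=3; H->plug->H->R->C->L->B->refl->H->L'->E->R'->D->plug->E
Char 3 ('F'): step: R->2, L=3; F->plug->C->R->D->L->E->refl->F->L'->B->R'->G->plug->G
Char 4 ('F'): step: R->3, L=3; F->plug->C->R->E->L->H->refl->B->L'->C->R'->B->plug->B
Char 5 ('A'): step: R->4, L=3; A->plug->A->R->B->L->F->refl->E->L'->D->R'->B->plug->B
Char 6 ('B'): step: R->5, L=3; B->plug->B->R->E->L->H->refl->B->L'->C->R'->A->plug->A
Final: ciphertext=HEGBBA, RIGHT=5, LEFT=3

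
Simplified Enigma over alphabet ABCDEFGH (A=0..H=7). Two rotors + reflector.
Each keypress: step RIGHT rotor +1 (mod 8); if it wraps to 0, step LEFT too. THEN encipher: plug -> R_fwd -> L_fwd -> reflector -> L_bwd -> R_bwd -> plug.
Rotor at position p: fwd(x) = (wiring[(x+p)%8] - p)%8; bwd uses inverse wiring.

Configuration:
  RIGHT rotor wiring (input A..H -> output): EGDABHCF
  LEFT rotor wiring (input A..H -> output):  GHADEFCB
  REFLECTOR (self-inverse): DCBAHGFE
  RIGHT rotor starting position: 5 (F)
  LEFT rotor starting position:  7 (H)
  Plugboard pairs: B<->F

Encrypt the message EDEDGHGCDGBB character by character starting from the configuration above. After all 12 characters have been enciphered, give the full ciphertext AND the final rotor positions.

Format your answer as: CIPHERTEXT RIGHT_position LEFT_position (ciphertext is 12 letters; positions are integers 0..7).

Char 1 ('E'): step: R->6, L=7; E->plug->E->R->F->L->F->refl->G->L'->G->R'->C->plug->C
Char 2 ('D'): step: R->7, L=7; D->plug->D->R->E->L->E->refl->H->L'->B->R'->E->plug->E
Char 3 ('E'): step: R->0, L->0 (L advanced); E->plug->E->R->B->L->H->refl->E->L'->E->R'->A->plug->A
Char 4 ('D'): step: R->1, L=0; D->plug->D->R->A->L->G->refl->F->L'->F->R'->A->plug->A
Char 5 ('G'): step: R->2, L=0; G->plug->G->R->C->L->A->refl->D->L'->D->R'->F->plug->B
Char 6 ('H'): step: R->3, L=0; H->plug->H->R->A->L->G->refl->F->L'->F->R'->A->plug->A
Char 7 ('G'): step: R->4, L=0; G->plug->G->R->H->L->B->refl->C->L'->G->R'->C->plug->C
Char 8 ('C'): step: R->5, L=0; C->plug->C->R->A->L->G->refl->F->L'->F->R'->B->plug->F
Char 9 ('D'): step: R->6, L=0; D->plug->D->R->A->L->G->refl->F->L'->F->R'->E->plug->E
Char 10 ('G'): step: R->7, L=0; G->plug->G->R->A->L->G->refl->F->L'->F->R'->B->plug->F
Char 11 ('B'): step: R->0, L->1 (L advanced); B->plug->F->R->H->L->F->refl->G->L'->A->R'->D->plug->D
Char 12 ('B'): step: R->1, L=1; B->plug->F->R->B->L->H->refl->E->L'->E->R'->G->plug->G
Final: ciphertext=CEAABACFEFDG, RIGHT=1, LEFT=1

Answer: CEAABACFEFDG 1 1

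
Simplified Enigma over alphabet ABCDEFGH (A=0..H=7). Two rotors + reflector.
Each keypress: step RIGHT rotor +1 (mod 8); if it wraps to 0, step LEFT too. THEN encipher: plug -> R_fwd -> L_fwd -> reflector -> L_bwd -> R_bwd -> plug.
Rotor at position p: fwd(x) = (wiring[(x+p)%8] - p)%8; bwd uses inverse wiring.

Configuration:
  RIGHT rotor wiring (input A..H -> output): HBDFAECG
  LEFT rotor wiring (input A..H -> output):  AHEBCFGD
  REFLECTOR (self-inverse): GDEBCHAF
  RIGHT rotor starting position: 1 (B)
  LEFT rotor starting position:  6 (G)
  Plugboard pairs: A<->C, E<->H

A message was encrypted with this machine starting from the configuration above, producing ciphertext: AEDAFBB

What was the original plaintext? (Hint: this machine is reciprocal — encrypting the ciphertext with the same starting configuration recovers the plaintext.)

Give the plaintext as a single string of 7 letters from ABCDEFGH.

Answer: DFACADD

Derivation:
Char 1 ('A'): step: R->2, L=6; A->plug->C->R->G->L->E->refl->C->L'->C->R'->D->plug->D
Char 2 ('E'): step: R->3, L=6; E->plug->H->R->A->L->A->refl->G->L'->E->R'->F->plug->F
Char 3 ('D'): step: R->4, L=6; D->plug->D->R->C->L->C->refl->E->L'->G->R'->C->plug->A
Char 4 ('A'): step: R->5, L=6; A->plug->C->R->B->L->F->refl->H->L'->H->R'->A->plug->C
Char 5 ('F'): step: R->6, L=6; F->plug->F->R->H->L->H->refl->F->L'->B->R'->C->plug->A
Char 6 ('B'): step: R->7, L=6; B->plug->B->R->A->L->A->refl->G->L'->E->R'->D->plug->D
Char 7 ('B'): step: R->0, L->7 (L advanced); B->plug->B->R->B->L->B->refl->D->L'->F->R'->D->plug->D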